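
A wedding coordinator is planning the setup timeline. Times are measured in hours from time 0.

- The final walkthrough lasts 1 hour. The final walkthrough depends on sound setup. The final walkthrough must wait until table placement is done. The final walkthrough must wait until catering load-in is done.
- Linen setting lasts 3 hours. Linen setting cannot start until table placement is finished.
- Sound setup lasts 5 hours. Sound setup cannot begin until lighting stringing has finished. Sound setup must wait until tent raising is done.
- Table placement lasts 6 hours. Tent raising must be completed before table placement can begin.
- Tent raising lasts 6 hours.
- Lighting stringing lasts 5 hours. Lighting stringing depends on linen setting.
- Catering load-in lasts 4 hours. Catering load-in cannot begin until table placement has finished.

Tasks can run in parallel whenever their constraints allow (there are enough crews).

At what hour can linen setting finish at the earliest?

Tent raising has no prerequisites, so it starts at hour 0 and finishes at hour 6.
Table placement cannot begin until tent raising (finishes hour 6). It runs from hour 6 to 6 + 6 = hour 12.
Linen setting cannot begin until table placement (finishes hour 12). It runs from hour 12 to 12 + 3 = hour 15.

15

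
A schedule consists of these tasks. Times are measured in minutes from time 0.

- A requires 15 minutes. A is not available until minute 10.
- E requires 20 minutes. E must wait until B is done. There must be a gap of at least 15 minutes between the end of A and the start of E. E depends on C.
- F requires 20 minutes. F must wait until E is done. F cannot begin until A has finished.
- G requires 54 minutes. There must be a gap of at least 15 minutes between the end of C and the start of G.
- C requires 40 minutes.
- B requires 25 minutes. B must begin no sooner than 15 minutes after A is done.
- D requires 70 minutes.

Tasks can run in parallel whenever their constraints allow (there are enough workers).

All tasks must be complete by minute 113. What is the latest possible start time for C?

4

To finish by minute 113, F (duration 20) must start no later than minute 93.
E has to be done before F (must start by minute 93). That means finishing by minute 93, i.e. starting by 93 − 20 = minute 73.
Nothing follows G; the deadline of minute 113 is its only limit. It must start by 113 − 54 = minute 59.
C feeds E (must start by minute 73); G (must start by minute 59, minus 15-minute gap → minute 44). Taking the minimum, C must finish by minute 44 and start by 44 − 40 = minute 4.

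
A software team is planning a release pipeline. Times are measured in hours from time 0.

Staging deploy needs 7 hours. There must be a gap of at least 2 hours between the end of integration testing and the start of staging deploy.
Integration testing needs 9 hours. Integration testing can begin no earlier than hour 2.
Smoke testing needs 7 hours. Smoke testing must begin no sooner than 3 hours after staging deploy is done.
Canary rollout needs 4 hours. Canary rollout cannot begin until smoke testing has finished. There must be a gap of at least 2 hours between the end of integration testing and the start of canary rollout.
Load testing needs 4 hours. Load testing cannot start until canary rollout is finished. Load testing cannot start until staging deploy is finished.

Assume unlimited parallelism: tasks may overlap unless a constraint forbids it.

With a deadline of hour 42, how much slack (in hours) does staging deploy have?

4

Integration testing cannot begin until its own release at hour 2. It runs from hour 2 to 2 + 9 = hour 11.
After integration testing (finishes hour 11, plus 2-hour gap → hour 13), staging deploy can start at hour 13 and finishes at hour 20.

Working backward from the deadline:
To finish by hour 42, load testing (duration 4) must start no later than hour 38.
Since load testing (must start by hour 38) depends on it, canary rollout must finish by hour 38. Backing off its 4-hour duration gives a latest start of hour 34.
Smoke testing has to be done before canary rollout (must start by hour 34). That means finishing by hour 34, i.e. starting by 34 − 7 = hour 27.
For staging deploy: smoke testing (must start by hour 27, minus 3-hour gap → hour 24); load testing (must start by hour 38). The most restrictive is hour 24; with a 7-hour duration, staging deploy must start by hour 17.
So staging deploy can start as early as hour 13 and as late as hour 17, giving 17 − 13 = 4 hours of slack.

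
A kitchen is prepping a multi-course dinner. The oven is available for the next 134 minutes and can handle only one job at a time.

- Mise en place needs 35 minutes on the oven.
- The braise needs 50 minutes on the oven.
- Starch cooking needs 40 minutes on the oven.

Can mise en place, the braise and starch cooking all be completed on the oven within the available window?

Yes

Running back to back, the jobs need 35 + 50 + 40 = 125 minutes on the oven.
Since 125 ≤ 134, they fit within the window.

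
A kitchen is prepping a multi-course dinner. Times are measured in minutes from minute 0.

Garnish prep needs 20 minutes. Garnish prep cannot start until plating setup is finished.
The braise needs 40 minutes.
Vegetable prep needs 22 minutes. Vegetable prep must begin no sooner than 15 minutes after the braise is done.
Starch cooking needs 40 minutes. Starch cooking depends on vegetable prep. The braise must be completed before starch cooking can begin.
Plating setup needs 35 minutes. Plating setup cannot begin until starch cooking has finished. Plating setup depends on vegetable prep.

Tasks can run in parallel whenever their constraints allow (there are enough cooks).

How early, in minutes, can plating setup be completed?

152

Nothing blocks the braise, so it runs from minute 0 to minute 40.
Vegetable prep cannot begin until the braise (finishes minute 40, plus 15-minute gap → minute 55). It runs from minute 55 to 55 + 22 = minute 77.
For starch cooking: vegetable prep (finishes minute 77); the braise (finishes minute 40). Taking the maximum gives a start of minute 77, and it finishes at 77 + 40 = minute 117.
For plating setup: starch cooking (finishes minute 117); vegetable prep (finishes minute 77). Taking the maximum gives a start of minute 117, and it finishes at 117 + 35 = minute 152.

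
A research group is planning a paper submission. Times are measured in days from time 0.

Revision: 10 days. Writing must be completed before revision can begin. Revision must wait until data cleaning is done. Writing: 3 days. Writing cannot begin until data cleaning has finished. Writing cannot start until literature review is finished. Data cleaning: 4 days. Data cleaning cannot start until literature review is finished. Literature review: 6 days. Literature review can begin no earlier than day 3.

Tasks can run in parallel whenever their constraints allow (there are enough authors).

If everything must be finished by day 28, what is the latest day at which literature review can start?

Nothing follows revision; the deadline of day 28 is its only limit. It must start by 28 − 10 = day 18.
Since revision (must start by day 18) depends on it, writing must finish by day 18. Backing off its 3-day duration gives a latest start of day 15.
For data cleaning: writing (must start by day 15); revision (must start by day 18). The most restrictive is day 15; with a 4-day duration, data cleaning must start by day 11.
Literature review must finish in time for data cleaning (must start by day 11); writing (must start by day 15). The tightest is day 11, so literature review must start by 11 − 6 = day 5.

5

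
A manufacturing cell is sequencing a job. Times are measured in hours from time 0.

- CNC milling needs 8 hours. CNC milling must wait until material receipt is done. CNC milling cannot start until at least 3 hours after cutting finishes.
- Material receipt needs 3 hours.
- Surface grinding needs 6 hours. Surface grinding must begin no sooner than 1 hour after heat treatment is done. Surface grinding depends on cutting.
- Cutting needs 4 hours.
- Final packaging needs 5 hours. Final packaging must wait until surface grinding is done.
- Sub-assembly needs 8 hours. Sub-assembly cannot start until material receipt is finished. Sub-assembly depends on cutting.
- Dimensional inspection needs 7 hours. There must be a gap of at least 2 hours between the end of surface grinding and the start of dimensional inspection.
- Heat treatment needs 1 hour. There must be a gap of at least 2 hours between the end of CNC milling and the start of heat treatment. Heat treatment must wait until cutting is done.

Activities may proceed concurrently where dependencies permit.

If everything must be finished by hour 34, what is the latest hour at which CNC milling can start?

Nothing follows dimensional inspection; the deadline of hour 34 is its only limit. It must start by 34 − 7 = hour 27.
Nothing follows final packaging; the deadline of hour 34 is its only limit. It must start by 34 − 5 = hour 29.
For surface grinding: dimensional inspection (must start by hour 27, minus 2-hour gap → hour 25); final packaging (must start by hour 29). The most restrictive is hour 25; with a 6-hour duration, surface grinding must start by hour 19.
Heat treatment feeds into surface grinding (must start by hour 19, minus 1-hour gap → hour 18); so heat treatment must finish by hour 18 and therefore start by hour 17.
CNC milling feeds into heat treatment (must start by hour 17, minus 2-hour gap → hour 15); so CNC milling must finish by hour 15 and therefore start by hour 7.

7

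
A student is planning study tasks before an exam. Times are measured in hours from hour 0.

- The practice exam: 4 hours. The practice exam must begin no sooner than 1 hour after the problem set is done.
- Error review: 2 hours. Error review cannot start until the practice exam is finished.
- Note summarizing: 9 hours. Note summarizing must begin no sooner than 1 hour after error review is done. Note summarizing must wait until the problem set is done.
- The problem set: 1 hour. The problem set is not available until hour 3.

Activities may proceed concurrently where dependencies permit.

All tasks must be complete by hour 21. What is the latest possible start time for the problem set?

Note summarizing must finish by hour 21; it takes 9 hours, so it must start by 21 − 9 = hour 12.
Error review feeds into note summarizing (must start by hour 12, minus 1-hour gap → hour 11); so error review must finish by hour 11 and therefore start by hour 9.
The practice exam must finish before error review (must start by hour 9). With a 4-hour duration, the practice exam must start by 9 − 4 = hour 5.
The problem set must finish in time for the practice exam (must start by hour 5, minus 1-hour gap → hour 4); note summarizing (must start by hour 12). The tightest is hour 4, so the problem set must start by 4 − 1 = hour 3.

3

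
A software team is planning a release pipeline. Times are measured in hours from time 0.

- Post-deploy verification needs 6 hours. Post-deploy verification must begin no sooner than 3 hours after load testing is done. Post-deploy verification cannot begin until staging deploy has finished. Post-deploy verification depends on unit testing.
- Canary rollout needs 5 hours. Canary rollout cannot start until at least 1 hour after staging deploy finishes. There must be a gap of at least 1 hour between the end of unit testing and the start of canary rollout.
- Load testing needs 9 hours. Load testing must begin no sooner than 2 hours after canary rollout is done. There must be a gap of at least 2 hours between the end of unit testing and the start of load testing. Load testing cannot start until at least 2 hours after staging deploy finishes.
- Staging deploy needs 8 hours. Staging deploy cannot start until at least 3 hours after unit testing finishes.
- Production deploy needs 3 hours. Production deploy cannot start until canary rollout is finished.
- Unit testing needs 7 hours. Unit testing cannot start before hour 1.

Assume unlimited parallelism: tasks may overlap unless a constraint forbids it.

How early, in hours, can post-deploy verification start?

39

Unit testing waits on its own release at hour 1, so it starts at hour 1 and finishes at 1 + 7 = hour 8.
After unit testing (finishes hour 8, plus 3-hour gap → hour 11), staging deploy can start at hour 11 and finishes at hour 19.
Canary rollout cannot start until staging deploy (finishes hour 19, plus 1-hour gap → hour 20); unit testing (finishes hour 8, plus 1-hour gap → hour 9). The controlling bound is hour 20, so canary rollout finishes at 20 + 5 = hour 25.
Load testing cannot start until canary rollout (finishes hour 25, plus 2-hour gap → hour 27); unit testing (finishes hour 8, plus 2-hour gap → hour 10); staging deploy (finishes hour 19, plus 2-hour gap → hour 21). The controlling bound is hour 27, so load testing finishes at 27 + 9 = hour 36.
Post-deploy verification waits on load testing (finishes hour 36, plus 3-hour gap → hour 39); staging deploy (finishes hour 19); unit testing (finishes hour 8). The latest of these is hour 39, which is the earliest post-deploy verification can start.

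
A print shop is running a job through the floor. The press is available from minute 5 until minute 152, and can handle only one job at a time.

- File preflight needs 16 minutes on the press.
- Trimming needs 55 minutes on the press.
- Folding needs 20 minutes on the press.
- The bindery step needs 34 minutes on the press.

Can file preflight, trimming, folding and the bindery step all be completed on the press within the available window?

The press window is 152 − 5 = 147 minutes.
Running back to back, the jobs need 16 + 55 + 20 + 34 = 125 minutes on the press.
Since 125 ≤ 147, they fit within the window.

Yes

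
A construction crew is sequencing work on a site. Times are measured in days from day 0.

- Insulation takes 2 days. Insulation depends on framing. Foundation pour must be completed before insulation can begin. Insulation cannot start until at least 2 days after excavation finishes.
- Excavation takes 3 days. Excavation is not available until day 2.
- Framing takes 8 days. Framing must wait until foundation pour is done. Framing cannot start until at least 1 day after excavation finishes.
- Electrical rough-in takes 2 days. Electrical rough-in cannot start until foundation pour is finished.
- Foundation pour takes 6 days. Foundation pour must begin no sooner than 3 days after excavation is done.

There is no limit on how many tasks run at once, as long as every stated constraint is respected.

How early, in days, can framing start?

14

After its own release at day 2, excavation can start at day 2 and finishes at day 5.
Foundation pour waits on excavation (finishes day 5, plus 3-day gap → day 8), so it starts at day 8 and finishes at 8 + 6 = day 14.
Framing waits on foundation pour (finishes day 14); excavation (finishes day 5, plus 1-day gap → day 6). The latest of these is day 14, which is the earliest framing can start.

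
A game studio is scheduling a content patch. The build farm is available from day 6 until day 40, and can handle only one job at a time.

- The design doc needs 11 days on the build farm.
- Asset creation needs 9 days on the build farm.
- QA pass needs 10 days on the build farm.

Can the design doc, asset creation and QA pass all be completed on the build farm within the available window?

Yes

The build farm window is 40 − 6 = 34 days.
Running back to back, the jobs need 11 + 9 + 10 = 30 days on the build farm.
Since 30 ≤ 34, they fit within the window.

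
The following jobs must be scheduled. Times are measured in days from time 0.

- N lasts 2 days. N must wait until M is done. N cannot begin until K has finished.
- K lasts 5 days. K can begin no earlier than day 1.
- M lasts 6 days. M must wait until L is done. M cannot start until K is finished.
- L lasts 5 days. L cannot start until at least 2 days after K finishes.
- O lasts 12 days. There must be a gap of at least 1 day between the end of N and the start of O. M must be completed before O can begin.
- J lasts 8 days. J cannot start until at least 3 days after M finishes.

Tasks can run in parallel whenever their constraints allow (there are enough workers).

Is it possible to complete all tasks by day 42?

Yes

K cannot begin until its own release at day 1. It runs from day 1 to 1 + 5 = day 6.
After K (finishes day 6, plus 2-day gap → day 8), L can start at day 8 and finishes at day 13.
M needs all of L (finishes day 13); K (finishes day 6). That puts its earliest start at day 13; it finishes at 13 + 6 = day 19.
For N: M (finishes day 19); K (finishes day 6). Taking the maximum gives a start of day 19, and it finishes at 19 + 2 = day 21.
O needs all of N (finishes day 21, plus 1-day gap → day 22); M (finishes day 19). That puts its earliest start at day 22; it finishes at 22 + 12 = day 34.
J waits on M (finishes day 19, plus 3-day gap → day 22), so it starts at day 22 and finishes at 22 + 8 = day 30.
Every task is finished by day 34, which is no later than the deadline of 42, so the schedule is feasible.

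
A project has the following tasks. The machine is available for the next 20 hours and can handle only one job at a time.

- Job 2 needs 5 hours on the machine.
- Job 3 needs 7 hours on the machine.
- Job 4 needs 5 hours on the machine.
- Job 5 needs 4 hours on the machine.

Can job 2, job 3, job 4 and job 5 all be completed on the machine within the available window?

Running back to back, the jobs need 5 + 7 + 5 + 4 = 21 hours on the machine.
Since 21 > 20, they cannot all fit.

No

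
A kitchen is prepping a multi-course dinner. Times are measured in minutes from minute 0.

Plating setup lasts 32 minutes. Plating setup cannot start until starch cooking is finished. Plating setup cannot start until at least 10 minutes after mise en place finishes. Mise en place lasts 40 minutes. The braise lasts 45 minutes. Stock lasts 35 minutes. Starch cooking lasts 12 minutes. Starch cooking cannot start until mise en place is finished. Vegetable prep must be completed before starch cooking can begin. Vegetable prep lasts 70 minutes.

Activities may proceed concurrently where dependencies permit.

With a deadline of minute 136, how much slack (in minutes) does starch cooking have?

Vegetable prep has no prerequisites, so it starts at minute 0 and finishes at minute 70.
Nothing blocks mise en place, so it runs from minute 0 to minute 40.
Starch cooking cannot start until mise en place (finishes minute 40); vegetable prep (finishes minute 70). The controlling bound is minute 70, so starch cooking finishes at 70 + 12 = minute 82.

Working backward from the deadline:
Plating setup must finish by minute 136; it takes 32 minutes, so it must start by 136 − 32 = minute 104.
Starch cooking feeds into plating setup (must start by minute 104); so starch cooking must finish by minute 104 and therefore start by minute 92.
So starch cooking can start as early as minute 70 and as late as minute 92, giving 92 − 70 = 22 minutes of slack.

22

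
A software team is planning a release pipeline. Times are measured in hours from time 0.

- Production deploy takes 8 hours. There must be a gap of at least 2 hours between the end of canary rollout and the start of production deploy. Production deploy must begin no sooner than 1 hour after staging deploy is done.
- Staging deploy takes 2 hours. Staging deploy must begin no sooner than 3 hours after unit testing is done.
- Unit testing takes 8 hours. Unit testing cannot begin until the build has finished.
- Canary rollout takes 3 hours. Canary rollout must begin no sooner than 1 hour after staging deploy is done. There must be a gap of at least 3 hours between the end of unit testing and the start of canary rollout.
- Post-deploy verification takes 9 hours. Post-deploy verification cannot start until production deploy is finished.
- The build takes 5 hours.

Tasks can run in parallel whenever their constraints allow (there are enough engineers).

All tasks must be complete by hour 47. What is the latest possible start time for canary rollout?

25

To finish by hour 47, post-deploy verification (duration 9) must start no later than hour 38.
Production deploy has to be done before post-deploy verification (must start by hour 38). That means finishing by hour 38, i.e. starting by 38 − 8 = hour 30.
Canary rollout must finish before production deploy (must start by hour 30, minus 2-hour gap → hour 28). With a 3-hour duration, canary rollout must start by 28 − 3 = hour 25.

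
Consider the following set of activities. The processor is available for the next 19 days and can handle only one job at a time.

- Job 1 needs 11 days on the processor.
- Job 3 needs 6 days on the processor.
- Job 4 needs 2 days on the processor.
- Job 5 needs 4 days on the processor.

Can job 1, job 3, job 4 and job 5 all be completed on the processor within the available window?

Running back to back, the jobs need 11 + 6 + 2 + 4 = 23 days on the processor.
Since 23 > 19, they cannot all fit.

No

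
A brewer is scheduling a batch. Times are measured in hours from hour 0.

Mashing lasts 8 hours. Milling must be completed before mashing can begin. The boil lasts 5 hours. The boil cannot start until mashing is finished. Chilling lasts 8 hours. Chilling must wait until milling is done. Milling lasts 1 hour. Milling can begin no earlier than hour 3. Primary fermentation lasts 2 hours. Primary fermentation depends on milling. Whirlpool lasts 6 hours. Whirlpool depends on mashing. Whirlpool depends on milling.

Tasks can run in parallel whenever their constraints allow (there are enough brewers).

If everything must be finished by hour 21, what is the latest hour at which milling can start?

6

The boil must finish by hour 21; it takes 5 hours, so it must start by 21 − 5 = hour 16.
Whirlpool must finish by hour 21; it takes 6 hours, so it must start by 21 − 6 = hour 15.
For mashing: the boil (must start by hour 16); whirlpool (must start by hour 15). The most restrictive is hour 15; with an 8-hour duration, mashing must start by hour 7.
Chilling has no dependents, so it just needs to finish by hour 21. Starting by 21 − 8 = hour 13 achieves that.
Primary fermentation must finish by hour 21; it takes 2 hours, so it must start by 21 − 2 = hour 19.
Milling feeds mashing (must start by hour 7); whirlpool (must start by hour 15); chilling (must start by hour 13); primary fermentation (must start by hour 19). Taking the minimum, milling must finish by hour 7 and start by 7 − 1 = hour 6.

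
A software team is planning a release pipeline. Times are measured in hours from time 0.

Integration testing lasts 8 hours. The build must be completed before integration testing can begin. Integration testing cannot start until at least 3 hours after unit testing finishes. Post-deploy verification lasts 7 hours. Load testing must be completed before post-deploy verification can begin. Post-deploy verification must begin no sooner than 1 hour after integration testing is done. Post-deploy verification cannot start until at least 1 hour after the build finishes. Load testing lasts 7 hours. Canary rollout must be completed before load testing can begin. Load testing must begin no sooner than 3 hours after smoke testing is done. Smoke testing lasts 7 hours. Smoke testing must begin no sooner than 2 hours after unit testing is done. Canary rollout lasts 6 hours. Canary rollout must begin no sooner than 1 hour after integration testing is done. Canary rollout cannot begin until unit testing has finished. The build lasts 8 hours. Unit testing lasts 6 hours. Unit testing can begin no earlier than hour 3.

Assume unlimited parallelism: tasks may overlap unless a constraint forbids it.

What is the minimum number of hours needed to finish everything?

41

Unit testing cannot begin until its own release at hour 3. It runs from hour 3 to 3 + 6 = hour 9.
Smoke testing waits on unit testing (finishes hour 9, plus 2-hour gap → hour 11), so it starts at hour 11 and finishes at 11 + 7 = hour 18.
The build has no prerequisites, so it starts at hour 0 and finishes at hour 8.
Integration testing cannot start until the build (finishes hour 8); unit testing (finishes hour 9, plus 3-hour gap → hour 12). The controlling bound is hour 12, so integration testing finishes at 12 + 8 = hour 20.
Canary rollout has to wait for integration testing (finishes hour 20, plus 1-hour gap → hour 21); unit testing (finishes hour 9). The latest of these is hour 21, so canary rollout runs hour 21 to 21 + 6 = hour 27.
Load testing has to wait for canary rollout (finishes hour 27); smoke testing (finishes hour 18, plus 3-hour gap → hour 21). The latest of these is hour 27, so load testing runs hour 27 to 27 + 7 = hour 34.
Post-deploy verification has to wait for load testing (finishes hour 34); integration testing (finishes hour 20, plus 1-hour gap → hour 21); the build (finishes hour 8, plus 1-hour gap → hour 9). The latest of these is hour 34, so post-deploy verification runs hour 34 to 34 + 7 = hour 41.
All tasks are finished once the last one completes. Finish times: The build at 8, Unit testing at 9, Integration testing at 20, Smoke testing at 18, Canary rollout at 27, Load testing at 34, Post-deploy verification at 41. The latest is hour 41.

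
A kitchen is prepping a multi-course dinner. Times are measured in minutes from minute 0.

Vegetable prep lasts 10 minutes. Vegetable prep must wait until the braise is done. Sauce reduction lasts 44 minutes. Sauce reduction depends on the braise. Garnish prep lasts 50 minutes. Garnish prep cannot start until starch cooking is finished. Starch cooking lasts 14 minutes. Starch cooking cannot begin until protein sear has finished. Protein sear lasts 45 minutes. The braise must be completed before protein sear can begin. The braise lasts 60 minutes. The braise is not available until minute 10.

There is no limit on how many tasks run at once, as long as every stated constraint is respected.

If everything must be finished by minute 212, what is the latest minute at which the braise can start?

43

To finish by minute 212, garnish prep (duration 50) must start no later than minute 162.
Starch cooking feeds into garnish prep (must start by minute 162); so starch cooking must finish by minute 162 and therefore start by minute 148.
Since starch cooking (must start by minute 148) depends on it, protein sear must finish by minute 148. Backing off its 45-minute duration gives a latest start of minute 103.
Vegetable prep must finish by minute 212; it takes 10 minutes, so it must start by 212 − 10 = minute 202.
To finish by minute 212, sauce reduction (duration 44) must start no later than minute 168.
The braise has several dependents: protein sear (must start by minute 103); vegetable prep (must start by minute 202); sauce reduction (must start by minute 168). The earliest of those limits is minute 103, so the braise must start by 103 − 60 = minute 43.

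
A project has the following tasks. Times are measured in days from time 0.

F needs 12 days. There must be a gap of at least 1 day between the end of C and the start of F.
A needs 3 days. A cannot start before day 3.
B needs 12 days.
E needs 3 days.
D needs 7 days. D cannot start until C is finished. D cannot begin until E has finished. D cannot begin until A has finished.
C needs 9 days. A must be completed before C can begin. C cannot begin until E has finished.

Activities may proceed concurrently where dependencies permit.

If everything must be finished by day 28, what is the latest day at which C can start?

6

Nothing follows D; the deadline of day 28 is its only limit. It must start by 28 − 7 = day 21.
Nothing follows F; the deadline of day 28 is its only limit. It must start by 28 − 12 = day 16.
For C: D (must start by day 21); F (must start by day 16, minus 1-day gap → day 15). The most restrictive is day 15; with a 9-day duration, C must start by day 6.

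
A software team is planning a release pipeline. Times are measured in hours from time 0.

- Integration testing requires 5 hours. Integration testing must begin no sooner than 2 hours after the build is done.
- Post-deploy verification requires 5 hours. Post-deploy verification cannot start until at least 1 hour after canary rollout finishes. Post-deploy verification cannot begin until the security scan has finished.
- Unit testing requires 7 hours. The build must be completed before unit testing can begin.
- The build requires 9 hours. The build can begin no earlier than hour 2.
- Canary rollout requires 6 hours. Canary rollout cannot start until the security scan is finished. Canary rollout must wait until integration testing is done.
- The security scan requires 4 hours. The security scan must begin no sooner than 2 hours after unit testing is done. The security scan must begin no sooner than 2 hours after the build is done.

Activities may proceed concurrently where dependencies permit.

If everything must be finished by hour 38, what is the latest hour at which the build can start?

Post-deploy verification has no dependents, so it just needs to finish by hour 38. Starting by 38 − 5 = hour 33 achieves that.
Canary rollout must finish before post-deploy verification (must start by hour 33, minus 1-hour gap → hour 32). With a 6-hour duration, canary rollout must start by 32 − 6 = hour 26.
The security scan feeds canary rollout (must start by hour 26); post-deploy verification (must start by hour 33). Taking the minimum, the security scan must finish by hour 26 and start by 26 − 4 = hour 22.
Unit testing feeds into the security scan (must start by hour 22, minus 2-hour gap → hour 20); so unit testing must finish by hour 20 and therefore start by hour 13.
Integration testing has to be done before canary rollout (must start by hour 26). That means finishing by hour 26, i.e. starting by 26 − 5 = hour 21.
The build feeds unit testing (must start by hour 13); integration testing (must start by hour 21, minus 2-hour gap → hour 19); the security scan (must start by hour 22, minus 2-hour gap → hour 20). Taking the minimum, the build must finish by hour 13 and start by 13 − 9 = hour 4.

4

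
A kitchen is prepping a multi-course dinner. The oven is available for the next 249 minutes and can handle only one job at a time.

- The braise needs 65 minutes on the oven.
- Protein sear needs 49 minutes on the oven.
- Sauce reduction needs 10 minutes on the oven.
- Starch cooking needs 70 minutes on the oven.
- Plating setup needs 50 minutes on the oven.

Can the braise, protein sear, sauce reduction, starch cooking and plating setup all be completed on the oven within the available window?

Running back to back, the jobs need 65 + 49 + 10 + 70 + 50 = 244 minutes on the oven.
Since 244 ≤ 249, they fit within the window.

Yes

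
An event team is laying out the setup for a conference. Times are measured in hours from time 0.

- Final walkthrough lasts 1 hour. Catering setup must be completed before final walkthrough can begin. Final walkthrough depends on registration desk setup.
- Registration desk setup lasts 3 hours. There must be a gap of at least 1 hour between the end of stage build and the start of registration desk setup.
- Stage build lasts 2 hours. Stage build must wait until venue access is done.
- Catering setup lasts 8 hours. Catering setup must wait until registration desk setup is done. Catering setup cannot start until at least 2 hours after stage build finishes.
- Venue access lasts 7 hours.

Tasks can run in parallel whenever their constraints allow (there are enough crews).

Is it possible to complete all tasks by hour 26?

Venue access can start immediately at hour 0; it finishes at hour 7.
After venue access (finishes hour 7), stage build can start at hour 7 and finishes at hour 9.
Registration desk setup cannot begin until stage build (finishes hour 9, plus 1-hour gap → hour 10). It runs from hour 10 to 10 + 3 = hour 13.
For catering setup: registration desk setup (finishes hour 13); stage build (finishes hour 9, plus 2-hour gap → hour 11). Taking the maximum gives a start of hour 13, and it finishes at 13 + 8 = hour 21.
For final walkthrough: catering setup (finishes hour 21); registration desk setup (finishes hour 13). Taking the maximum gives a start of hour 21, and it finishes at 21 + 1 = hour 22.
Every task is finished by hour 22, which is no later than the deadline of 26, so the schedule is feasible.

Yes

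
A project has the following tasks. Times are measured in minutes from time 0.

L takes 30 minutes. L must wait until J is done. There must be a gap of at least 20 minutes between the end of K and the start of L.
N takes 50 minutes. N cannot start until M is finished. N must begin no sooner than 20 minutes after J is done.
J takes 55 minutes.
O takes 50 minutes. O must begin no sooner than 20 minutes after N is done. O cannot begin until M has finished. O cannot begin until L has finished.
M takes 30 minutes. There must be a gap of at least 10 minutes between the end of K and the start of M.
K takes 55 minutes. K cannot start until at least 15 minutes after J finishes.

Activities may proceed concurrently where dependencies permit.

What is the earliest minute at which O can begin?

J can start immediately at minute 0; it finishes at minute 55.
K cannot begin until J (finishes minute 55, plus 15-minute gap → minute 70). It runs from minute 70 to 70 + 55 = minute 125.
M waits on K (finishes minute 125, plus 10-minute gap → minute 135), so it starts at minute 135 and finishes at 135 + 30 = minute 165.
For N: M (finishes minute 165); J (finishes minute 55, plus 20-minute gap → minute 75). Taking the maximum gives a start of minute 165, and it finishes at 165 + 50 = minute 215.
L has to wait for J (finishes minute 55); K (finishes minute 125, plus 20-minute gap → minute 145). The latest of these is minute 145, so L runs minute 145 to 145 + 30 = minute 175.
O waits on N (finishes minute 215, plus 20-minute gap → minute 235); M (finishes minute 165); L (finishes minute 175). The latest of these is minute 235, which is the earliest O can start.

235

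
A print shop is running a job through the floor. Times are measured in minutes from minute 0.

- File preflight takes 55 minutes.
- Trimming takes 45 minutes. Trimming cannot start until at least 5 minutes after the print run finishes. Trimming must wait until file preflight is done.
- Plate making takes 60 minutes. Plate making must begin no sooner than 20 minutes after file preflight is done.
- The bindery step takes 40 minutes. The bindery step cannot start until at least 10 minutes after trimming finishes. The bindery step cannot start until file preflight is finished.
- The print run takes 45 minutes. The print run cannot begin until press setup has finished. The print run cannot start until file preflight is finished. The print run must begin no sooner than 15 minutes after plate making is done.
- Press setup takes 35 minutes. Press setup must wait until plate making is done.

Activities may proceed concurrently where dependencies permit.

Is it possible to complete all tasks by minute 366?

Yes

File preflight can start immediately at minute 0; it finishes at minute 55.
Plate making cannot begin until file preflight (finishes minute 55, plus 20-minute gap → minute 75). It runs from minute 75 to 75 + 60 = minute 135.
Press setup waits on plate making (finishes minute 135), so it starts at minute 135 and finishes at 135 + 35 = minute 170.
The print run needs all of press setup (finishes minute 170); file preflight (finishes minute 55); plate making (finishes minute 135, plus 15-minute gap → minute 150). That puts its earliest start at minute 170; it finishes at 170 + 45 = minute 215.
Trimming cannot start until the print run (finishes minute 215, plus 5-minute gap → minute 220); file preflight (finishes minute 55). The controlling bound is minute 220, so trimming finishes at 220 + 45 = minute 265.
The bindery step cannot start until trimming (finishes minute 265, plus 10-minute gap → minute 275); file preflight (finishes minute 55). The controlling bound is minute 275, so the bindery step finishes at 275 + 40 = minute 315.
Every task is finished by minute 315, which is no later than the deadline of 366, so the schedule is feasible.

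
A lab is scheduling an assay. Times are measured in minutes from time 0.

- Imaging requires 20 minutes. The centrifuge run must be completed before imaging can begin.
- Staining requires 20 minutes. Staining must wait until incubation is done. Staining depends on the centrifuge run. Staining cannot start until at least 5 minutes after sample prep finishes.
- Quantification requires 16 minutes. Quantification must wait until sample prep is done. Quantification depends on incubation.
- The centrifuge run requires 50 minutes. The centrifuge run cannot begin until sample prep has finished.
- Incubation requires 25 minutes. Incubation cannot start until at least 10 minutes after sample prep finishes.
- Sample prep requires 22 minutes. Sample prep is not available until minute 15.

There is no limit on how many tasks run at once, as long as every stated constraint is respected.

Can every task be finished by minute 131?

Yes

After its own release at minute 15, sample prep can start at minute 15 and finishes at minute 37.
The centrifuge run waits on sample prep (finishes minute 37), so it starts at minute 37 and finishes at 37 + 50 = minute 87.
Imaging waits on the centrifuge run (finishes minute 87), so it starts at minute 87 and finishes at 87 + 20 = minute 107.
After sample prep (finishes minute 37, plus 10-minute gap → minute 47), incubation can start at minute 47 and finishes at minute 72.
For quantification: sample prep (finishes minute 37); incubation (finishes minute 72). Taking the maximum gives a start of minute 72, and it finishes at 72 + 16 = minute 88.
Staining needs all of incubation (finishes minute 72); the centrifuge run (finishes minute 87); sample prep (finishes minute 37, plus 5-minute gap → minute 42). That puts its earliest start at minute 87; it finishes at 87 + 20 = minute 107.
Every task is finished by minute 107, which is no later than the deadline of 131, so the schedule is feasible.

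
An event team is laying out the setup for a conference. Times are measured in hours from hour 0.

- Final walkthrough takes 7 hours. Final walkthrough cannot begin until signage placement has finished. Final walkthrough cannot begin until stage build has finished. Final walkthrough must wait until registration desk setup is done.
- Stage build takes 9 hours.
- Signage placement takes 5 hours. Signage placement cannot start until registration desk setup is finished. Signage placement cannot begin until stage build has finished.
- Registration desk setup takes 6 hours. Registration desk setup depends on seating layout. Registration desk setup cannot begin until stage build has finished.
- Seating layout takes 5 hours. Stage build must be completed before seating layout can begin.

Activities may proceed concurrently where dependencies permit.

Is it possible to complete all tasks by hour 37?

Nothing blocks stage build, so it runs from hour 0 to hour 9.
Seating layout waits on stage build (finishes hour 9), so it starts at hour 9 and finishes at 9 + 5 = hour 14.
For registration desk setup: seating layout (finishes hour 14); stage build (finishes hour 9). Taking the maximum gives a start of hour 14, and it finishes at 14 + 6 = hour 20.
Signage placement needs all of registration desk setup (finishes hour 20); stage build (finishes hour 9). That puts its earliest start at hour 20; it finishes at 20 + 5 = hour 25.
Final walkthrough has to wait for signage placement (finishes hour 25); stage build (finishes hour 9); registration desk setup (finishes hour 20). The latest of these is hour 25, so final walkthrough runs hour 25 to 25 + 7 = hour 32.
Every task is finished by hour 32, which is no later than the deadline of 37, so the schedule is feasible.

Yes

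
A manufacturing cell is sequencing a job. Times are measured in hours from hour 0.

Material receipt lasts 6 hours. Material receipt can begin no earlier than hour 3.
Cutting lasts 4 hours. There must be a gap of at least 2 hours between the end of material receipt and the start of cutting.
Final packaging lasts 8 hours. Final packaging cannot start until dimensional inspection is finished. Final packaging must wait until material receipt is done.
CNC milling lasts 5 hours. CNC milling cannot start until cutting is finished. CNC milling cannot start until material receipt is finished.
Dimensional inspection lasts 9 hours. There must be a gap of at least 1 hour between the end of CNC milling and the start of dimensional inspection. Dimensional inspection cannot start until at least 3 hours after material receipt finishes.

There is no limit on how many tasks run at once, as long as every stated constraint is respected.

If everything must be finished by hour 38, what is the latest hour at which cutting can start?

11

Nothing follows final packaging; the deadline of hour 38 is its only limit. It must start by 38 − 8 = hour 30.
Dimensional inspection feeds into final packaging (must start by hour 30); so dimensional inspection must finish by hour 30 and therefore start by hour 21.
CNC milling feeds into dimensional inspection (must start by hour 21, minus 1-hour gap → hour 20); so CNC milling must finish by hour 20 and therefore start by hour 15.
Cutting has to be done before CNC milling (must start by hour 15). That means finishing by hour 15, i.e. starting by 15 − 4 = hour 11.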